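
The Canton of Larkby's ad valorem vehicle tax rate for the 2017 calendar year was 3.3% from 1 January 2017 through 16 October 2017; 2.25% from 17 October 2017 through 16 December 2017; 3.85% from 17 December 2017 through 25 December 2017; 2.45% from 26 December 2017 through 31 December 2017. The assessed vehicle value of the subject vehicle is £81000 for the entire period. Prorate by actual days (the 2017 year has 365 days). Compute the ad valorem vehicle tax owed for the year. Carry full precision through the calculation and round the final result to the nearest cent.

1 January – 16 October 2017: 289 days at 3.3% → £81000 × 3.3% × 289/365 = £2116.4301
17 October – 16 December 2017: 61 days at 2.25% → £81000 × 2.25% × 61/365 = £304.5822
17 December – 25 December 2017: 9 days at 3.85% → £81000 × 3.85% × 9/365 = £76.8945
26 December – 31 December 2017: 6 days at 2.45% → £81000 × 2.45% × 6/365 = £32.6219
Total = £2530.5288

£2530.53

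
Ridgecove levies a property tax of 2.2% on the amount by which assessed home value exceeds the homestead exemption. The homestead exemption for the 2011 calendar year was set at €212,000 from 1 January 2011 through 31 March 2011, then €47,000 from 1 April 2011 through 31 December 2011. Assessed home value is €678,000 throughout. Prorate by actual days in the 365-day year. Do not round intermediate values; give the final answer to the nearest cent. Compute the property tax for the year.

1 January – 31 March 2011: 90 days, exemption €212,000 → (€678,000 − €212,000) × 2.2% × 90/365 = €2,527.8904
1 April – 31 December 2011: 275 days, exemption €47,000 → (€678,000 − €47,000) × 2.2% × 275/365 = €10,459.0411
Total = €12,986.9315

€12,986.93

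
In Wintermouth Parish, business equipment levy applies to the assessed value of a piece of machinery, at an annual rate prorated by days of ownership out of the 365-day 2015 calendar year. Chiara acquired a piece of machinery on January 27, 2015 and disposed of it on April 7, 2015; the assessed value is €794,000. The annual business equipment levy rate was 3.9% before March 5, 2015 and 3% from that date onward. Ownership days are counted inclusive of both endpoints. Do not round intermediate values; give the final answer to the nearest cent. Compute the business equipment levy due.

€5,357.87

January 27 – March 4, 2015: 37 days at 3.9% → €794,000 × 3.9% × 37/365 = €3,139.0192
March 5 – April 7, 2015: 34 days at 3% → €794,000 × 3% × 34/365 = €2,218.8493
Total = €5,357.8685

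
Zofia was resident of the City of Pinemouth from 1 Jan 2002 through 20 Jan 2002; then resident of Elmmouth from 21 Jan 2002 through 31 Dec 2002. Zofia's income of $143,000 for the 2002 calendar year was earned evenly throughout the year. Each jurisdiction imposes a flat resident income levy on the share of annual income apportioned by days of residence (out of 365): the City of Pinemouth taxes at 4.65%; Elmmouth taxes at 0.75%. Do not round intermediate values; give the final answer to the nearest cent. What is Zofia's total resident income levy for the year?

The City of Pinemouth, 1 Jan – 20 Jan 2002: 20 days → $143,000 × 4.65% × 20/365 = $364.3562
Elmmouth, 21 Jan – 31 Dec 2002: 345 days → $143,000 × 0.75% × 345/365 = $1,013.7329
Total = $1,378.0890

$1,378.09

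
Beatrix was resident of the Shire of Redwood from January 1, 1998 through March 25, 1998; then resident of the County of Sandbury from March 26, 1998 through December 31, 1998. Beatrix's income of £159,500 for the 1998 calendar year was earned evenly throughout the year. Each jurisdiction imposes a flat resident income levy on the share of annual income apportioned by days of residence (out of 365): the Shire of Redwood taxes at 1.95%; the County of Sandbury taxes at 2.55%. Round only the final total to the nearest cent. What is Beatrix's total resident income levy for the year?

£3,847.01

The Shire of Redwood, January 1 – March 25, 1998: 84 days → £159,500 × 1.95% × 84/365 = £715.7836
The County of Sandbury, March 26 – December 31, 1998: 281 days → £159,500 × 2.55% × 281/365 = £3,131.2253
Total = £3,847.0089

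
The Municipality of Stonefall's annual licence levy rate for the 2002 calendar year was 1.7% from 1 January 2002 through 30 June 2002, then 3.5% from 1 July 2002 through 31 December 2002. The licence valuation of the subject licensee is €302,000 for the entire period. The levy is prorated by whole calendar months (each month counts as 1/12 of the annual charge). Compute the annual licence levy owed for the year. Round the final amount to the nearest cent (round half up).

€7,852.00

1 January – 30 June 2002: 6 months at 1.7% → €302,000 × 1.7% × 6/12 = €2,567.0000
1 July – 31 December 2002: 6 months at 3.5% → €302,000 × 3.5% × 6/12 = €5,285.0000
Total = €7,852.0000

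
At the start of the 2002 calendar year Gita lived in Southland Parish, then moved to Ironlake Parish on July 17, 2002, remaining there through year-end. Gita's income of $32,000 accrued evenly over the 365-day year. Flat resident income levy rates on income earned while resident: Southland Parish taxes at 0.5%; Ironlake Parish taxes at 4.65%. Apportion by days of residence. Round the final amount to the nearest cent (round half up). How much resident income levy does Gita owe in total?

Southland Parish, January 1 – July 16, 2002: 197 days → $32,000 × 0.5% × 197/365 = $86.3562
Ironlake Parish, July 17 – December 31, 2002: 168 days → $32,000 × 4.65% × 168/365 = $684.8877
Total = $771.2438

$771.24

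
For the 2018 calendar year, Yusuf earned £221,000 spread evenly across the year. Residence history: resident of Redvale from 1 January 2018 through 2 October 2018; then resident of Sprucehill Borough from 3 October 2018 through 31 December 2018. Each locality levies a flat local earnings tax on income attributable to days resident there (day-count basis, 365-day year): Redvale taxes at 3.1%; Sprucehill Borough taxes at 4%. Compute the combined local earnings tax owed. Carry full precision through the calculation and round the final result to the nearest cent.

£7,341.44

Redvale, 1 January – 2 October 2018: 275 days → £221,000 × 3.1% × 275/365 = £5,161.7123
Sprucehill Borough, 3 October – 31 December 2018: 90 days → £221,000 × 4% × 90/365 = £2,179.7260
Total = £7,341.4384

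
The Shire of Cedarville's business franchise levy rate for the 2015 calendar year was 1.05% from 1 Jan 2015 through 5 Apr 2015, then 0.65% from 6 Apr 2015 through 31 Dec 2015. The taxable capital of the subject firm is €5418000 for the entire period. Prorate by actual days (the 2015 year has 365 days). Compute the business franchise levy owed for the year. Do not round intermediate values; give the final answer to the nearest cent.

1 Jan – 5 Apr 2015: 95 days at 1.05% → €5418000 × 1.05% × 95/365 = €14806.7260
6 Apr – 31 Dec 2015: 270 days at 0.65% → €5418000 × 0.65% × 270/365 = €26050.9315
Total = €40857.6575

€40857.66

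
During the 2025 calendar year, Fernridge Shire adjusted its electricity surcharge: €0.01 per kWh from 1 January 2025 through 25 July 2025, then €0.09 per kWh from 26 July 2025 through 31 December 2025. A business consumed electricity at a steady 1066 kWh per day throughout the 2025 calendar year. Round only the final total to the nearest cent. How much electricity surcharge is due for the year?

€17,450.42

1 January – 25 July 2025: 206 days × 1066 kWh/day = 219,596 kWh at €0.01/kWh → €2,195.96
26 July – 31 December 2025: 159 days × 1066 kWh/day = 169,494 kWh at €0.09/kWh → €15,254.46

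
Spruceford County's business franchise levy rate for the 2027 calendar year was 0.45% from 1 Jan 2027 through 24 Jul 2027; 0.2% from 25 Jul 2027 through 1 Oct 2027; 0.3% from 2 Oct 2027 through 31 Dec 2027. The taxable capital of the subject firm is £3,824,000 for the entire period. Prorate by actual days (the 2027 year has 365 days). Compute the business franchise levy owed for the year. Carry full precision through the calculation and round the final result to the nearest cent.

1 Jan – 24 Jul 2027: 205 days at 0.45% → £3,824,000 × 0.45% × 205/365 = £9,664.7671
25 Jul – 1 Oct 2027: 69 days at 0.2% → £3,824,000 × 0.2% × 69/365 = £1,445.7863
2 Oct – 31 Dec 2027: 91 days at 0.3% → £3,824,000 × 0.3% × 91/365 = £2,860.1425
Total = £13,970.6959

£13,970.70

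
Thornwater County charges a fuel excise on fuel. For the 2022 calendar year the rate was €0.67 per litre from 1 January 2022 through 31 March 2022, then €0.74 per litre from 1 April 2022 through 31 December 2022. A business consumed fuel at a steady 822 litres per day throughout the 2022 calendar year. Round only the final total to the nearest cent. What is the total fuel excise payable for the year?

1 January – 31 March 2022: 90 days × 822 litres/day = 73,980 litres at €0.67/litre → €49,566.60
1 April – 31 December 2022: 275 days × 822 litres/day = 226,050 litres at €0.74/litre → €167,277.00

€216,843.60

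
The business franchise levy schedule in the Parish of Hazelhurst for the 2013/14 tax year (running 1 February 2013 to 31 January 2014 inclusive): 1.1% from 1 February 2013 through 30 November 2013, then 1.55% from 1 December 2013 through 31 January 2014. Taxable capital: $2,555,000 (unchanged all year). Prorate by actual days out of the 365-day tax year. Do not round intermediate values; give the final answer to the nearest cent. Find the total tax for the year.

$30,058.00

1 February – 30 November 2013: 303 days at 1.1% → $2,555,000 × 1.1% × 303/365 = $23,331.0000
1 December 2013 – 31 January 2014: 62 days at 1.55% → $2,555,000 × 1.55% × 62/365 = $6,727.0000
Total = $30,058.0000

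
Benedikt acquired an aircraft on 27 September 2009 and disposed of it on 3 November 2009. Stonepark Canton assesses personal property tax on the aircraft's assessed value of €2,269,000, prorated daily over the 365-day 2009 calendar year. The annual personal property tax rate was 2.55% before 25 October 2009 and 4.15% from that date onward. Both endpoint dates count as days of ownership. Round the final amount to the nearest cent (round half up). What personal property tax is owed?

27 September – 24 October 2009: 28 days at 2.55% → €2,269,000 × 2.55% × 28/365 = €4,438.5370
25 October – 3 November 2009: 10 days at 4.15% → €2,269,000 × 4.15% × 10/365 = €2,579.8219
Total = €7,018.3589

€7,018.36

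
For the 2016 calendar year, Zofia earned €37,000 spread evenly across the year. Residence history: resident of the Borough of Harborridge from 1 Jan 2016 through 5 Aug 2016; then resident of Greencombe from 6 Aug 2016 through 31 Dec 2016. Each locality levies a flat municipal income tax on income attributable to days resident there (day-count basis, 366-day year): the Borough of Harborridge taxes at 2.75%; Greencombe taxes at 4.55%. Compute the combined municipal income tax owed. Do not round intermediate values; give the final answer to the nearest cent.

The Borough of Harborridge, 1 Jan – 5 Aug 2016: 218 days → €37,000 × 2.75% × 218/366 = €606.0519
Greencombe, 6 Aug – 31 Dec 2016: 148 days → €37,000 × 4.55% × 148/366 = €680.7596
Total = €1,286.8115

€1,286.81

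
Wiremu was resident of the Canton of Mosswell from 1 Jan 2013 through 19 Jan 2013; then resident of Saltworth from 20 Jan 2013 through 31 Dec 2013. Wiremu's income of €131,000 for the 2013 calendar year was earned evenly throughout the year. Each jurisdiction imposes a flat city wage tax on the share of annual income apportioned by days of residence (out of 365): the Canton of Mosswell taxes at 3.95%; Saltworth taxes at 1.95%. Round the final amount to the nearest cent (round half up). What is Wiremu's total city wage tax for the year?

The Canton of Mosswell, 1 Jan – 19 Jan 2013: 19 days → €131,000 × 3.95% × 19/365 = €269.3575
Saltworth, 20 Jan – 31 Dec 2013: 346 days → €131,000 × 1.95% × 346/365 = €2,421.5260
Total = €2,690.8836

€2,690.88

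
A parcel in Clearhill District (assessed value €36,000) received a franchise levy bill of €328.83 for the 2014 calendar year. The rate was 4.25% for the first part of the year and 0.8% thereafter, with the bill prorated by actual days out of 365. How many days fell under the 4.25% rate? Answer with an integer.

Let d = days at the first rate; then 365 − d days at the second rate.
€36,000 × [4.25%·d + 0.8%·(365−d)] / 365 = €328.83
Solving gives d = 12, so the new rate took effect on 13 Jan 2014.

12 days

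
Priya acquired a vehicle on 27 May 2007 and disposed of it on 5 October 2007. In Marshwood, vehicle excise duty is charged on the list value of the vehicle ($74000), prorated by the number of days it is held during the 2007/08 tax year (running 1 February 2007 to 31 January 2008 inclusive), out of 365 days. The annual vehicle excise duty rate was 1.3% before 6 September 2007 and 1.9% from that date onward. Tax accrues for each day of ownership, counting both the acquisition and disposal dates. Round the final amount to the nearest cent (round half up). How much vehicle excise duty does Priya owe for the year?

27 May – 5 September 2007: 102 days at 1.3% → $74000 × 1.3% × 102/365 = $268.8329
6 September – 5 October 2007: 30 days at 1.9% → $74000 × 1.9% × 30/365 = $115.5616
Total = $384.3945

$384.39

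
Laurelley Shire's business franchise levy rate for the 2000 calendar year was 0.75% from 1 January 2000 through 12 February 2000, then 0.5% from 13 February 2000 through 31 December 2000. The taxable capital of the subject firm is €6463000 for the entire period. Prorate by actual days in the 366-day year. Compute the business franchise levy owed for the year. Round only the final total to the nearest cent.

1 January – 12 February 2000: 43 days at 0.75% → €6463000 × 0.75% × 43/366 = €5694.8566
13 February – 31 December 2000: 323 days at 0.5% → €6463000 × 0.5% × 323/366 = €28518.4290
Total = €34213.2855

€34213.29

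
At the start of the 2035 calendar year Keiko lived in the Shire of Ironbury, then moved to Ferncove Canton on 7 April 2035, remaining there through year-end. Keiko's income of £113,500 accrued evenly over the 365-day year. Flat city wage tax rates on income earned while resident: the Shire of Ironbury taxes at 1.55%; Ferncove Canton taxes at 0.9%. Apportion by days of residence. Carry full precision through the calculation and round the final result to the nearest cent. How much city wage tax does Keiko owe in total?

£1,215.54

The Shire of Ironbury, 1 January – 6 April 2035: 96 days → £113,500 × 1.55% × 96/365 = £462.7068
Ferncove Canton, 7 April – 31 December 2035: 269 days → £113,500 × 0.9% × 269/365 = £752.8315
Total = £1,215.5384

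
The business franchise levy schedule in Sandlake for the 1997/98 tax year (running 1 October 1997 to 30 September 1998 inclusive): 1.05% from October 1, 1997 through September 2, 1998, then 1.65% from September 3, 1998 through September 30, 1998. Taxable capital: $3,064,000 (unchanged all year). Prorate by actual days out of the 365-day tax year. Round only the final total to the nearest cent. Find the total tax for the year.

$33,582.28

October 1, 1997 – September 2, 1998: 337 days at 1.05% → $3,064,000 × 1.05% × 337/365 = $29,704.0110
September 3 – September 30, 1998: 28 days at 1.65% → $3,064,000 × 1.65% × 28/365 = $3,878.2685
Total = $33,582.2795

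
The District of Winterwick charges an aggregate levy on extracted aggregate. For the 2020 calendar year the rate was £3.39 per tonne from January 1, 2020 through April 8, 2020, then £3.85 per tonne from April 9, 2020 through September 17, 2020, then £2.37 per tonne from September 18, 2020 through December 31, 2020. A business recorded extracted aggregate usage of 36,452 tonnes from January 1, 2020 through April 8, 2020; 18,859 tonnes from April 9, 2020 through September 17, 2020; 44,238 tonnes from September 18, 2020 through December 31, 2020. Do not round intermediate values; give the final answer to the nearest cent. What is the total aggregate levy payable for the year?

£301,023.49

January 1 – April 8, 2020: 36,452 tonnes at £3.39/tonne → £123,572.28
April 9 – September 17, 2020: 18,859 tonnes at £3.85/tonne → £72,607.15
September 18 – December 31, 2020: 44,238 tonnes at £2.37/tonne → £104,844.06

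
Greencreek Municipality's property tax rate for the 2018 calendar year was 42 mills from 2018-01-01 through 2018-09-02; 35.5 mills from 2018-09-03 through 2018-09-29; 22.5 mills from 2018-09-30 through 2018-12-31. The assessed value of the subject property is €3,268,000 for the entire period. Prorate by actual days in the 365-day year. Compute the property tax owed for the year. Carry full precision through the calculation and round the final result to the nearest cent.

€119,447.64

2018-01-01 to 2018-09-02: 245 days at 42 mills → €3,268,000 × 4.2% × 245/365 = €92,130.7397
2018-09-03 to 2018-09-29: 27 days at 35.5 mills → €3,268,000 × 3.55% × 27/365 = €8,581.8575
2018-09-30 to 2018-12-31: 93 days at 22.5 mills → €3,268,000 × 2.25% × 93/365 = €18,735.0411
Total = €119,447.6384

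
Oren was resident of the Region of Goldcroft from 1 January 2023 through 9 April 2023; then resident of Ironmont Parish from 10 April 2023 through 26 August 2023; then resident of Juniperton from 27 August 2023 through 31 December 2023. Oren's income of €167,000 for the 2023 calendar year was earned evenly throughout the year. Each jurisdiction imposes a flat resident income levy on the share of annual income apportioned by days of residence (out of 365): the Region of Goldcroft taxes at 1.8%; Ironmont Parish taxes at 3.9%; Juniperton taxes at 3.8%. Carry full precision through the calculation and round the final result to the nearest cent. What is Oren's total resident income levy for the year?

€5,503.68

The Region of Goldcroft, 1 January – 9 April 2023: 99 days → €167,000 × 1.8% × 99/365 = €815.3260
Ironmont Parish, 10 April – 26 August 2023: 139 days → €167,000 × 3.9% × 139/365 = €2,480.2932
Juniperton, 27 August – 31 December 2023: 127 days → €167,000 × 3.8% × 127/365 = €2,208.0603
Total = €5,503.6795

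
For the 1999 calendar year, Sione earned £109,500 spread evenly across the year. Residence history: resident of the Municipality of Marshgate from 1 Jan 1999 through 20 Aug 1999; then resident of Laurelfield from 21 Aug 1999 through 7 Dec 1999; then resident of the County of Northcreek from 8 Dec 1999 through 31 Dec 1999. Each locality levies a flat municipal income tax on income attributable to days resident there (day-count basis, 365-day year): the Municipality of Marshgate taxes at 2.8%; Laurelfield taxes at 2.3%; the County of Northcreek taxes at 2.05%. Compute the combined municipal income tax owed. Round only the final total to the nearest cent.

£2,848.50

The Municipality of Marshgate, 1 Jan – 20 Aug 1999: 232 days → £109,500 × 2.8% × 232/365 = £1,948.8000
Laurelfield, 21 Aug – 7 Dec 1999: 109 days → £109,500 × 2.3% × 109/365 = £752.1000
The County of Northcreek, 8 Dec – 31 Dec 1999: 24 days → £109,500 × 2.05% × 24/365 = £147.6000
Total = £2,848.5000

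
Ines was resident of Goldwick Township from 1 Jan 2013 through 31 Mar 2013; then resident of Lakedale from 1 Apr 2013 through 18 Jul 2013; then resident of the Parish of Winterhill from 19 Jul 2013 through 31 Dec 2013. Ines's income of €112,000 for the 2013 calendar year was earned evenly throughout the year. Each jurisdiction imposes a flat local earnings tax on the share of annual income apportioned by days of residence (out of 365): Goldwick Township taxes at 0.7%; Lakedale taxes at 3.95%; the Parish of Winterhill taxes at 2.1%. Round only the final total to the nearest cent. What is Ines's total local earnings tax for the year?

€2,584.13

Goldwick Township, 1 Jan – 31 Mar 2013: 90 days → €112,000 × 0.7% × 90/365 = €193.3151
Lakedale, 1 Apr – 18 Jul 2013: 109 days → €112,000 × 3.95% × 109/365 = €1,321.1397
The Parish of Winterhill, 19 Jul – 31 Dec 2013: 166 days → €112,000 × 2.1% × 166/365 = €1,069.6767
Total = €2,584.1315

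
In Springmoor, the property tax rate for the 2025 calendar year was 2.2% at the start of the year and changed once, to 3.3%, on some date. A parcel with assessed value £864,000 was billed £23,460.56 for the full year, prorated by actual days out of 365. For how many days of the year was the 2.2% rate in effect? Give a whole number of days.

Let d = days at the first rate; then 365 − d days at the second rate.
£864,000 × [2.2%·d + 3.3%·(365−d)] / 365 = £23,460.56
Solving gives d = 194, so the new rate took effect on 14 Jul 2025.

194 days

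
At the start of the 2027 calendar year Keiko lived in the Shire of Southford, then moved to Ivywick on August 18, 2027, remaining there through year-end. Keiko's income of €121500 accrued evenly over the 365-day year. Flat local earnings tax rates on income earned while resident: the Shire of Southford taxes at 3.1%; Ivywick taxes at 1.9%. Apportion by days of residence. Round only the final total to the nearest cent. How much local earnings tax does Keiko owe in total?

The Shire of Southford, January 1 – August 17, 2027: 229 days → €121500 × 3.1% × 229/365 = €2363.0918
Ivywick, August 18 – December 31, 2027: 136 days → €121500 × 1.9% × 136/365 = €860.1534
Total = €3223.2452

€3223.25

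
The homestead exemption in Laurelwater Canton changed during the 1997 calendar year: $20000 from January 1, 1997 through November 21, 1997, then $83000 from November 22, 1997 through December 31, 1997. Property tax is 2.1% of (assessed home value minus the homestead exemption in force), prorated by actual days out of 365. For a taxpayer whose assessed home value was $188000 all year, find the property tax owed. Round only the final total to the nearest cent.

January 1 – November 21, 1997: 325 days, exemption $20000 → ($188000 − $20000) × 2.1% × 325/365 = $3141.3699
November 22 – December 31, 1997: 40 days, exemption $83000 → ($188000 − $83000) × 2.1% × 40/365 = $241.6438
Total = $3383.0137

$3383.01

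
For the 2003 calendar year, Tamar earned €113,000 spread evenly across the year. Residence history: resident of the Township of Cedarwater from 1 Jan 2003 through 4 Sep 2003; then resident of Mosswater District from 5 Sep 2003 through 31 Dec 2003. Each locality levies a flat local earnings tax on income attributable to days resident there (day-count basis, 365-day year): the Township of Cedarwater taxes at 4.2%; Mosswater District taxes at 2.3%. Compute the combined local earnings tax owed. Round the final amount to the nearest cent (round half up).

€4,051.90

The Township of Cedarwater, 1 Jan – 4 Sep 2003: 247 days → €113,000 × 4.2% × 247/365 = €3,211.6767
Mosswater District, 5 Sep – 31 Dec 2003: 118 days → €113,000 × 2.3% × 118/365 = €840.2247
Total = €4,051.9014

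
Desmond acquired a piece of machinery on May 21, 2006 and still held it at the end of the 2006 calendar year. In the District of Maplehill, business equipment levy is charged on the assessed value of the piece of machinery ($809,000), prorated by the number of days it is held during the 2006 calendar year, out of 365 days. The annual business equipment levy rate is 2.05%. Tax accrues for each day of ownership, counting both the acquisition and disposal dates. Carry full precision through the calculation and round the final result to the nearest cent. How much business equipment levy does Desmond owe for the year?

$10,223.32

Days held (May 21 – December 31, 2006): 225 out of 365
Tax = $809,000 × 2.05% × 225/365 = $10,223.3219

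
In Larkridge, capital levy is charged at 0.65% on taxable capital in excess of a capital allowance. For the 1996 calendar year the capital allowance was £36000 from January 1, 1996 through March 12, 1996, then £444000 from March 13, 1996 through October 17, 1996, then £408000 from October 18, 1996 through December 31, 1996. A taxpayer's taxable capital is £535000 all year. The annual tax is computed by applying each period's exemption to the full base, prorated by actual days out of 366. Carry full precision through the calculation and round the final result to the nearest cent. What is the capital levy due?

January 1 – March 12, 1996: 72 days, exemption £36000 → (£535000 − £36000) × 0.65% × 72/366 = £638.0656
March 13 – October 17, 1996: 219 days, exemption £444000 → (£535000 − £444000) × 0.65% × 219/366 = £353.9303
October 18 – December 31, 1996: 75 days, exemption £408000 → (£535000 − £408000) × 0.65% × 75/366 = £169.1598
Total = £1161.1557

£1161.16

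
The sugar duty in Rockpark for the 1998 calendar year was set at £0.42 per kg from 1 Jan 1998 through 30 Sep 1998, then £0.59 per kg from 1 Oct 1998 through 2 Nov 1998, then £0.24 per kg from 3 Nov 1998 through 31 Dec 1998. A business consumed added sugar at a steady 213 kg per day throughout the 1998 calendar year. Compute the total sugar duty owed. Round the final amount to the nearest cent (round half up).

1 Jan – 30 Sep 1998: 273 days × 213 kg/day = 58,149 kg at £0.42/kg → £24422.58
1 Oct – 2 Nov 1998: 33 days × 213 kg/day = 7,029 kg at £0.59/kg → £4147.11
3 Nov – 31 Dec 1998: 59 days × 213 kg/day = 12,567 kg at £0.24/kg → £3016.08

£31585.77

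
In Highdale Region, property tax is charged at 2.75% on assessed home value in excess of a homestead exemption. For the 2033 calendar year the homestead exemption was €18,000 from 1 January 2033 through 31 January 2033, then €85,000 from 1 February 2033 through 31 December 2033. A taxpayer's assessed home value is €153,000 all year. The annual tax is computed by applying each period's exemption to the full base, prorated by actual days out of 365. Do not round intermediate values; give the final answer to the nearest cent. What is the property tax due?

1 January – 31 January 2033: 31 days, exemption €18,000 → (€153,000 − €18,000) × 2.75% × 31/365 = €315.3082
1 February – 31 December 2033: 334 days, exemption €85,000 → (€153,000 − €85,000) × 2.75% × 334/365 = €1,711.1781
Total = €2,026.4863

€2,026.49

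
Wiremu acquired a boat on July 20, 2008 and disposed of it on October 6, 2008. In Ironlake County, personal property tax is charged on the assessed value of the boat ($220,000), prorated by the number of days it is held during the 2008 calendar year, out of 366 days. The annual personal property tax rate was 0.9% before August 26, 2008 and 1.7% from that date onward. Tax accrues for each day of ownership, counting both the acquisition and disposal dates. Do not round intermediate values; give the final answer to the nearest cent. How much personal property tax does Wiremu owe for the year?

$629.34

July 20 – August 25, 2008: 37 days at 0.9% → $220,000 × 0.9% × 37/366 = $200.1639
August 26 – October 6, 2008: 42 days at 1.7% → $220,000 × 1.7% × 42/366 = $429.1803
Total = $629.3443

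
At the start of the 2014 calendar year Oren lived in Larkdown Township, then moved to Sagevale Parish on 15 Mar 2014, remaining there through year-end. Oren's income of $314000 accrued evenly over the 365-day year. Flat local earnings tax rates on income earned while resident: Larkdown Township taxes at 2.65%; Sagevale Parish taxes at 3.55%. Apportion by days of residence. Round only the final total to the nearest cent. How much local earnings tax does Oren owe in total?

$10581.80

Larkdown Township, 1 Jan – 14 Mar 2014: 73 days → $314000 × 2.65% × 73/365 = $1664.2000
Sagevale Parish, 15 Mar – 31 Dec 2014: 292 days → $314000 × 3.55% × 292/365 = $8917.6000
Total = $10581.8000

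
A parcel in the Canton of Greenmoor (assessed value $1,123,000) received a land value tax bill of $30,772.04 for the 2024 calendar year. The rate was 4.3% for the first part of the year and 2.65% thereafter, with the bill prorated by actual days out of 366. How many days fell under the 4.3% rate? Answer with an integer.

Let d = days at the first rate; then 366 − d days at the second rate.
$1,123,000 × [4.3%·d + 2.65%·(366−d)] / 366 = $30,772.04
Solving gives d = 20, so the new rate took effect on 21 January 2024.

20 days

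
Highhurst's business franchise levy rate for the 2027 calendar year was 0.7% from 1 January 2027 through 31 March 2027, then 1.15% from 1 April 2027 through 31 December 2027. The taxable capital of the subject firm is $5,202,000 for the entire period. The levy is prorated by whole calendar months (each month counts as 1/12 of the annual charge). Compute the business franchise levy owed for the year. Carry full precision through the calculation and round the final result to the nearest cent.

1 January – 31 March 2027: 3 months at 0.7% → $5,202,000 × 0.7% × 3/12 = $9,103.5000
1 April – 31 December 2027: 9 months at 1.15% → $5,202,000 × 1.15% × 9/12 = $44,867.2500
Total = $53,970.7500

$53,970.75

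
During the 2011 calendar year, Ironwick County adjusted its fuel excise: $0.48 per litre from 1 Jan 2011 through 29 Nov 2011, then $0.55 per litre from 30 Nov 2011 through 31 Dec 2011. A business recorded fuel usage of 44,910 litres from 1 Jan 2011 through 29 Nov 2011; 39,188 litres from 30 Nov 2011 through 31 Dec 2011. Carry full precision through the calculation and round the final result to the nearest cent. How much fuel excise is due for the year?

$43110.20

1 Jan – 29 Nov 2011: 44,910 litres at $0.48/litre → $21556.80
30 Nov – 31 Dec 2011: 39,188 litres at $0.55/litre → $21553.40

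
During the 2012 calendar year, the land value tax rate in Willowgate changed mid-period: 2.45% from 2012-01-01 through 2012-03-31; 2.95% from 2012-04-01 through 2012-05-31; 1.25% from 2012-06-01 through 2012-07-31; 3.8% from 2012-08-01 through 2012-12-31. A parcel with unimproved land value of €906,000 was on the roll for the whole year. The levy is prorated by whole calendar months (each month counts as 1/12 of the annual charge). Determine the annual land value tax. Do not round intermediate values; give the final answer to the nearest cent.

2012-01-01 to 2012-03-31: 3 months at 2.45% → €906,000 × 2.45% × 3/12 = €5,549.2500
2012-04-01 to 2012-05-31: 2 months at 2.95% → €906,000 × 2.95% × 2/12 = €4,454.5000
2012-06-01 to 2012-07-31: 2 months at 1.25% → €906,000 × 1.25% × 2/12 = €1,887.5000
2012-08-01 to 2012-12-31: 5 months at 3.8% → €906,000 × 3.8% × 5/12 = €14,345.0000
Total = €26,236.2500

€26,236.25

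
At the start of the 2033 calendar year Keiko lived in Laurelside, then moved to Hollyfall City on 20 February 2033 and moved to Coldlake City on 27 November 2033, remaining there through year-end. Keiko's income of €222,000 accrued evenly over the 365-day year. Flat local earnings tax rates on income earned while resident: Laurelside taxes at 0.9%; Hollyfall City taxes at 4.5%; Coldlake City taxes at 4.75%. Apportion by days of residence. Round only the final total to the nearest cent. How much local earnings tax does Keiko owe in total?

€8,948.42

Laurelside, 1 January – 19 February 2033: 50 days → €222,000 × 0.9% × 50/365 = €273.6986
Hollyfall City, 20 February – 26 November 2033: 280 days → €222,000 × 4.5% × 280/365 = €7,663.5616
Coldlake City, 27 November – 31 December 2033: 35 days → €222,000 × 4.75% × 35/365 = €1,011.1644
Total = €8,948.4247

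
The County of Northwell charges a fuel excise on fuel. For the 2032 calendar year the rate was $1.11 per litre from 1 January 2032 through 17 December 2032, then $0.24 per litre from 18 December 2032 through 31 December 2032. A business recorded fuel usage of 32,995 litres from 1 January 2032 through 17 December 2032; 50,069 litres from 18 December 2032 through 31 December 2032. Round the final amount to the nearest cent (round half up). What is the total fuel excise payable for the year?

$48,641.01

1 January – 17 December 2032: 32,995 litres at $1.11/litre → $36,624.45
18 December – 31 December 2032: 50,069 litres at $0.24/litre → $12,016.56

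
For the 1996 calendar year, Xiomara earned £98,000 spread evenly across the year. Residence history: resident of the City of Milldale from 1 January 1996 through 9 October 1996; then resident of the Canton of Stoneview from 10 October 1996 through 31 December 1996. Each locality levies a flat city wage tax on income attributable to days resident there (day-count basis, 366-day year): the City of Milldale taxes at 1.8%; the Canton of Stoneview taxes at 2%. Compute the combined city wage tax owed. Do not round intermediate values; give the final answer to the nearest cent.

The City of Milldale, 1 January – 9 October 1996: 283 days → £98,000 × 1.8% × 283/366 = £1,363.9672
The Canton of Stoneview, 10 October – 31 December 1996: 83 days → £98,000 × 2% × 83/366 = £444.4809
Total = £1,808.4481

£1,808.45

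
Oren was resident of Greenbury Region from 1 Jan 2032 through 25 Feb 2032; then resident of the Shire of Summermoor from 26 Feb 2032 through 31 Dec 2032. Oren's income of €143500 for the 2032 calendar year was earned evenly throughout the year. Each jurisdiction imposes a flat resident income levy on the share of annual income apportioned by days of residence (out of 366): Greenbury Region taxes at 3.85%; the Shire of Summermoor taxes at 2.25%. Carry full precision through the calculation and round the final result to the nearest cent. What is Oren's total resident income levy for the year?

€3580.05

Greenbury Region, 1 Jan – 25 Feb 2032: 56 days → €143500 × 3.85% × 56/366 = €845.3169
The Shire of Summermoor, 26 Feb – 31 Dec 2032: 310 days → €143500 × 2.25% × 310/366 = €2734.7336
Total = €3580.0505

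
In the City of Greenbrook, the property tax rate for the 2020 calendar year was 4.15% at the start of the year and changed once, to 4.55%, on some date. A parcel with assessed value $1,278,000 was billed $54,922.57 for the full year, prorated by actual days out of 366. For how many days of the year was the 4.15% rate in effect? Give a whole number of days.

Let d = days at the first rate; then 366 − d days at the second rate.
$1,278,000 × [4.15%·d + 4.55%·(366−d)] / 366 = $54,922.57
Solving gives d = 231, so the new rate took effect on 19 August 2020.

231 days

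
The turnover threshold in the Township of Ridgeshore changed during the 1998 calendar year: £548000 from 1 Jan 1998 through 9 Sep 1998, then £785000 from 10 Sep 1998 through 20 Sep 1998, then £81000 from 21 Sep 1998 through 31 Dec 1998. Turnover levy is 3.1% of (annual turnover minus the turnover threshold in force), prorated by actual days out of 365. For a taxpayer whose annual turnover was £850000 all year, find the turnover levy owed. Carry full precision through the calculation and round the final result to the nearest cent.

1 Jan – 9 Sep 1998: 252 days, exemption £548000 → (£850000 − £548000) × 3.1% × 252/365 = £6463.6274
10 Sep – 20 Sep 1998: 11 days, exemption £785000 → (£850000 − £785000) × 3.1% × 11/365 = £60.7260
21 Sep – 31 Dec 1998: 102 days, exemption £81000 → (£850000 − £81000) × 3.1% × 102/365 = £6661.8575
Total = £13186.2110

£13186.21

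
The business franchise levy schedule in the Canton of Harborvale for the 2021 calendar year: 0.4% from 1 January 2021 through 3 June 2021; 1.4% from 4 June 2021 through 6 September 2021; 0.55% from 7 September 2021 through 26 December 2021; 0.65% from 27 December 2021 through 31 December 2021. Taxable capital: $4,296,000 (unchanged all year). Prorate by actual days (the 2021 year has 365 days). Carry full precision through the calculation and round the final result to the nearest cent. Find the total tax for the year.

$30,472.18

1 January – 3 June 2021: 154 days at 0.4% → $4,296,000 × 0.4% × 154/365 = $7,250.2356
4 June – 6 September 2021: 95 days at 1.4% → $4,296,000 × 1.4% × 95/365 = $15,653.9178
7 September – 26 December 2021: 111 days at 0.55% → $4,296,000 × 0.55% × 111/365 = $7,185.5014
27 December – 31 December 2021: 5 days at 0.65% → $4,296,000 × 0.65% × 5/365 = $382.5205
Total = $30,472.1753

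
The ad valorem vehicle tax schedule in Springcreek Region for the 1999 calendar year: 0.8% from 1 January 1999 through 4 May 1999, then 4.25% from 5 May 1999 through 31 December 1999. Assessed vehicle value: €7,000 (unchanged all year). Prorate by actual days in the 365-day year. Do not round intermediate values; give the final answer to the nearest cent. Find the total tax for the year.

1 January – 4 May 1999: 124 days at 0.8% → €7,000 × 0.8% × 124/365 = €19.0247
5 May – 31 December 1999: 241 days at 4.25% → €7,000 × 4.25% × 241/365 = €196.4315
Total = €215.4562

€215.46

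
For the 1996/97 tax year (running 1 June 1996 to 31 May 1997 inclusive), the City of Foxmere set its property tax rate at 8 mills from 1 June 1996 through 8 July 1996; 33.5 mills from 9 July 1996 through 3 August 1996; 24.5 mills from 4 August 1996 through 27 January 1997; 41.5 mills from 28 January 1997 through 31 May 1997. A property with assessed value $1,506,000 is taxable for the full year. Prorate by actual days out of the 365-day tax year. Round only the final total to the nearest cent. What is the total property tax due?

$43,973.14

1 June – 8 July 1996: 38 days at 8 mills → $1,506,000 × 0.8% × 38/365 = $1,254.3123
9 July – 3 August 1996: 26 days at 33.5 mills → $1,506,000 × 3.35% × 26/365 = $3,593.7699
4 August 1996 – 27 January 1997: 177 days at 24.5 mills → $1,506,000 × 2.45% × 177/365 = $17,892.5178
28 January – 31 May 1997: 124 days at 41.5 mills → $1,506,000 × 4.15% × 124/365 = $21,232.5370
Total = $43,973.1370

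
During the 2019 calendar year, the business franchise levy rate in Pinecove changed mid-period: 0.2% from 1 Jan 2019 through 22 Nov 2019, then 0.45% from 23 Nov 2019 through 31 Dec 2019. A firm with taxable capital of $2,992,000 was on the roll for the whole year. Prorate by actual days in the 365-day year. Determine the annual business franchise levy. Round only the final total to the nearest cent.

$6,783.23

1 Jan – 22 Nov 2019: 326 days at 0.2% → $2,992,000 × 0.2% × 326/365 = $5,344.6137
23 Nov – 31 Dec 2019: 39 days at 0.45% → $2,992,000 × 0.45% × 39/365 = $1,438.6192
Total = $6,783.2329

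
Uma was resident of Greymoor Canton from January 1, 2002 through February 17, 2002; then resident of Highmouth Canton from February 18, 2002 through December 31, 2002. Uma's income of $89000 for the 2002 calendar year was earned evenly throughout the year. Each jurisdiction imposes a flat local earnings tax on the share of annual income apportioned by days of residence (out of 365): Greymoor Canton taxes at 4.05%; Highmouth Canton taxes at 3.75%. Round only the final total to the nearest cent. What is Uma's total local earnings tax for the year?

$3372.61

Greymoor Canton, January 1 – February 17, 2002: 48 days → $89000 × 4.05% × 48/365 = $474.0164
Highmouth Canton, February 18 – December 31, 2002: 317 days → $89000 × 3.75% × 317/365 = $2898.5959
Total = $3372.6123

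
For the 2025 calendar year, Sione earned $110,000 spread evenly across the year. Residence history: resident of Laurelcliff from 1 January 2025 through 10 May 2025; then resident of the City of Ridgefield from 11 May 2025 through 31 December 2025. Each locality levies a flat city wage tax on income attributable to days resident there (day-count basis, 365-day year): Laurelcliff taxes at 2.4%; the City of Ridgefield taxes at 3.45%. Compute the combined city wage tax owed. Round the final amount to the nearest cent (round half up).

$3,383.63

Laurelcliff, 1 January – 10 May 2025: 130 days → $110,000 × 2.4% × 130/365 = $940.2740
The City of Ridgefield, 11 May – 31 December 2025: 235 days → $110,000 × 3.45% × 235/365 = $2,443.3562
Total = $3,383.6301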